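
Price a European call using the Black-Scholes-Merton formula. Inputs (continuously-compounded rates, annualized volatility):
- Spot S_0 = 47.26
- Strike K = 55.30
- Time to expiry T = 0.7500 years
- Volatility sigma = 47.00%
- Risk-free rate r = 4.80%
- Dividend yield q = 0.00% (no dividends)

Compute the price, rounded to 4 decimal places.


Answer: Price = 5.4209

Derivation:
d1 = (ln(S/K) + (r - q + 0.5*sigma^2) * T) / (sigma * sqrt(T)) = -0.09402490
d2 = d1 - sigma * sqrt(T) = -0.50105684
exp(-rT) = 0.96464029; exp(-qT) = 1.00000000
C = S_0 * exp(-qT) * N(d1) - K * exp(-rT) * N(d2)
N(d1) = 0.46254469; N(d2) = 0.30816556
C = 47.2600 * 1.00000000 * 0.46254469 - 55.3000 * 0.96464029 * 0.30816556 = 5.4209


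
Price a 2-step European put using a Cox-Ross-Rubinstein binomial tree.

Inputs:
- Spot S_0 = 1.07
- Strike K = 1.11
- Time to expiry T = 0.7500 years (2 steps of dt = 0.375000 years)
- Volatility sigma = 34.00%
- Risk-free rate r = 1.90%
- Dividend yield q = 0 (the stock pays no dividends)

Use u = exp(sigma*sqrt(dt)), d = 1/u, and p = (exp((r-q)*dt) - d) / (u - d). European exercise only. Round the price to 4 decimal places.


dt = T/N = 0.375000
u = exp(sigma*sqrt(dt)) = 1.231468; d = 1/u = 0.812039
p = (exp((r-q)*dt) - d) / (u - d) = 0.465184
Discount per step: exp(-r*dt) = 0.992900
Stock lattice S(k, i) with i counting down-moves:
  k=0: S(0,0) = 1.0700
  k=1: S(1,0) = 1.3177; S(1,1) = 0.8689
  k=2: S(2,0) = 1.6227; S(2,1) = 1.0700; S(2,2) = 0.7056
Terminal payoffs V(N, i) = max(K - S_T, 0):
  V(2,0) = 0.000000; V(2,1) = 0.040000; V(2,2) = 0.404434
Backward induction: V(k, i) = exp(-r*dt) * [p * V(k+1, i) + (1-p) * V(k+1, i+1)].
  V(1,0) = exp(-r*dt) * [p*0.000000 + (1-p)*0.040000] = 0.021241
  V(1,1) = exp(-r*dt) * [p*0.040000 + (1-p)*0.404434] = 0.233237
  V(0,0) = exp(-r*dt) * [p*0.021241 + (1-p)*0.233237] = 0.133664

Answer: Price = V(0,0) = 0.1337


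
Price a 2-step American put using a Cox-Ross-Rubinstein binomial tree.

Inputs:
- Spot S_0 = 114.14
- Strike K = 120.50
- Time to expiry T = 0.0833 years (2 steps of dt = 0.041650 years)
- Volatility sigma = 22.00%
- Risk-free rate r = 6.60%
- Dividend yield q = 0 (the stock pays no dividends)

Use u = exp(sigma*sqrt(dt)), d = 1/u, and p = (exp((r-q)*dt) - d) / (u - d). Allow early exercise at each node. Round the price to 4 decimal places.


Answer: Price = V(0,0) = 7.0287

Derivation:
dt = T/N = 0.041650
u = exp(sigma*sqrt(dt)) = 1.045922; d = 1/u = 0.956095
p = (exp((r-q)*dt) - d) / (u - d) = 0.519422
Discount per step: exp(-r*dt) = 0.997255
Stock lattice S(k, i) with i counting down-moves:
  k=0: S(0,0) = 114.1400
  k=1: S(1,0) = 119.3815; S(1,1) = 109.1286
  k=2: S(2,0) = 124.8637; S(2,1) = 114.1400; S(2,2) = 104.3373
Terminal payoffs V(N, i) = max(K - S_T, 0):
  V(2,0) = 0.000000; V(2,1) = 6.360000; V(2,2) = 16.162681
Backward induction: V(k, i) = exp(-r*dt) * [p * V(k+1, i) + (1-p) * V(k+1, i+1)]; then take max(V_cont, immediate exercise) for American.
  V(1,0) = exp(-r*dt) * [p*0.000000 + (1-p)*6.360000] = 3.048088; exercise = 1.118518; V(1,0) = max -> 3.048088
  V(1,1) = exp(-r*dt) * [p*6.360000 + (1-p)*16.162681] = 11.040565; exercise = 11.371353; V(1,1) = max -> 11.371353
  V(0,0) = exp(-r*dt) * [p*3.048088 + (1-p)*11.371353] = 7.028721; exercise = 6.360000; V(0,0) = max -> 7.028721


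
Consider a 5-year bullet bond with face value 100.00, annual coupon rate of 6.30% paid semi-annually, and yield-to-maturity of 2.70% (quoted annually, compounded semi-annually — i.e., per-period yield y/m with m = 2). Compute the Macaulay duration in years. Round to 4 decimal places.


Coupon per period c = face * coupon_rate / m = 3.150000
Periods per year m = 2; per-period yield y/m = 0.013500
Number of cashflows N = 10
Cashflows (t years, CF_t, discount factor 1/(1+y/m)^(m*t), PV):
  t = 0.5000: CF_t = 3.150000, DF = 0.986680, PV = 3.108041
  t = 1.0000: CF_t = 3.150000, DF = 0.973537, PV = 3.066642
  t = 1.5000: CF_t = 3.150000, DF = 0.960569, PV = 3.025794
  t = 2.0000: CF_t = 3.150000, DF = 0.947774, PV = 2.985489
  t = 2.5000: CF_t = 3.150000, DF = 0.935150, PV = 2.945722
  t = 3.0000: CF_t = 3.150000, DF = 0.922694, PV = 2.906485
  t = 3.5000: CF_t = 3.150000, DF = 0.910403, PV = 2.867770
  t = 4.0000: CF_t = 3.150000, DF = 0.898276, PV = 2.829571
  t = 4.5000: CF_t = 3.150000, DF = 0.886311, PV = 2.791880
  t = 5.0000: CF_t = 103.150000, DF = 0.874505, PV = 90.205227
Price P = sum_t PV_t = 116.732620
Macaulay numerator sum_t t * PV_t:
  t * PV_t at t = 0.5000: 1.554021
  t * PV_t at t = 1.0000: 3.066642
  t * PV_t at t = 1.5000: 4.538690
  t * PV_t at t = 2.0000: 5.970979
  t * PV_t at t = 2.5000: 7.364306
  t * PV_t at t = 3.0000: 8.719454
  t * PV_t at t = 3.5000: 10.037194
  t * PV_t at t = 4.0000: 11.318282
  t * PV_t at t = 4.5000: 12.563461
  t * PV_t at t = 5.0000: 451.026133
Macaulay duration D = (sum_t t * PV_t) / P = 516.159162 / 116.732620 = 4.421722

Answer: Macaulay duration = 4.4217 years


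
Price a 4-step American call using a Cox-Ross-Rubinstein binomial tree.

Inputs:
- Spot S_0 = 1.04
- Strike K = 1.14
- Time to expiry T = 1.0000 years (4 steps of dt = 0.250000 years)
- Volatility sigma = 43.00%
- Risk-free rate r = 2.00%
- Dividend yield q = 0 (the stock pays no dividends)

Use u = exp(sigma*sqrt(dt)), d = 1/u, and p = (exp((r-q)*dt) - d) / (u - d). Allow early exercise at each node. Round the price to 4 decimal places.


dt = T/N = 0.250000
u = exp(sigma*sqrt(dt)) = 1.239862; d = 1/u = 0.806541
p = (exp((r-q)*dt) - d) / (u - d) = 0.458024
Discount per step: exp(-r*dt) = 0.995012
Stock lattice S(k, i) with i counting down-moves:
  k=0: S(0,0) = 1.0400
  k=1: S(1,0) = 1.2895; S(1,1) = 0.8388
  k=2: S(2,0) = 1.5987; S(2,1) = 1.0400; S(2,2) = 0.6765
  k=3: S(3,0) = 1.9822; S(3,1) = 1.2895; S(3,2) = 0.8388; S(3,3) = 0.5456
  k=4: S(4,0) = 2.4577; S(4,1) = 1.5987; S(4,2) = 1.0400; S(4,3) = 0.6765; S(4,4) = 0.4401
Terminal payoffs V(N, i) = max(S_T - K, 0):
  V(4,0) = 1.317687; V(4,1) = 0.458748; V(4,2) = 0.000000; V(4,3) = 0.000000; V(4,4) = 0.000000
Backward induction: V(k, i) = exp(-r*dt) * [p * V(k+1, i) + (1-p) * V(k+1, i+1)]; then take max(V_cont, immediate exercise) for American.
  V(3,0) = exp(-r*dt) * [p*1.317687 + (1-p)*0.458748] = 0.847912; exercise = 0.842227; V(3,0) = max -> 0.847912
  V(3,1) = exp(-r*dt) * [p*0.458748 + (1-p)*0.000000] = 0.209069; exercise = 0.149456; V(3,1) = max -> 0.209069
  V(3,2) = exp(-r*dt) * [p*0.000000 + (1-p)*0.000000] = 0.000000; exercise = 0.000000; V(3,2) = max -> 0.000000
  V(3,3) = exp(-r*dt) * [p*0.000000 + (1-p)*0.000000] = 0.000000; exercise = 0.000000; V(3,3) = max -> 0.000000
  V(2,0) = exp(-r*dt) * [p*0.847912 + (1-p)*0.209069] = 0.499173; exercise = 0.458748; V(2,0) = max -> 0.499173
  V(2,1) = exp(-r*dt) * [p*0.209069 + (1-p)*0.000000] = 0.095281; exercise = 0.000000; V(2,1) = max -> 0.095281
  V(2,2) = exp(-r*dt) * [p*0.000000 + (1-p)*0.000000] = 0.000000; exercise = 0.000000; V(2,2) = max -> 0.000000
  V(1,0) = exp(-r*dt) * [p*0.499173 + (1-p)*0.095281] = 0.278875; exercise = 0.149456; V(1,0) = max -> 0.278875
  V(1,1) = exp(-r*dt) * [p*0.095281 + (1-p)*0.000000] = 0.043423; exercise = 0.000000; V(1,1) = max -> 0.043423
  V(0,0) = exp(-r*dt) * [p*0.278875 + (1-p)*0.043423] = 0.150511; exercise = 0.000000; V(0,0) = max -> 0.150511

Answer: Price = V(0,0) = 0.1505


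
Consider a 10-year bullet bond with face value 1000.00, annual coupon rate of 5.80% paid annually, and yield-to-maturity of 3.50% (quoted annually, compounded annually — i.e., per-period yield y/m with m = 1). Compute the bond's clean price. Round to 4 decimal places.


Coupon per period c = face * coupon_rate / m = 58.000000
Periods per year m = 1; per-period yield y/m = 0.035000
Number of cashflows N = 10
Cashflows (t years, CF_t, discount factor 1/(1+y/m)^(m*t), PV):
  t = 1.0000: CF_t = 58.000000, DF = 0.966184, PV = 56.038647
  t = 2.0000: CF_t = 58.000000, DF = 0.933511, PV = 54.143621
  t = 3.0000: CF_t = 58.000000, DF = 0.901943, PV = 52.312677
  t = 4.0000: CF_t = 58.000000, DF = 0.871442, PV = 50.543649
  t = 5.0000: CF_t = 58.000000, DF = 0.841973, PV = 48.834444
  t = 6.0000: CF_t = 58.000000, DF = 0.813501, PV = 47.183037
  t = 7.0000: CF_t = 58.000000, DF = 0.785991, PV = 45.587476
  t = 8.0000: CF_t = 58.000000, DF = 0.759412, PV = 44.045870
  t = 9.0000: CF_t = 58.000000, DF = 0.733731, PV = 42.556396
  t = 10.0000: CF_t = 1058.000000, DF = 0.708919, PV = 750.036105
Price P = sum_t PV_t = 1191.281922

Answer: Price = 1191.2819


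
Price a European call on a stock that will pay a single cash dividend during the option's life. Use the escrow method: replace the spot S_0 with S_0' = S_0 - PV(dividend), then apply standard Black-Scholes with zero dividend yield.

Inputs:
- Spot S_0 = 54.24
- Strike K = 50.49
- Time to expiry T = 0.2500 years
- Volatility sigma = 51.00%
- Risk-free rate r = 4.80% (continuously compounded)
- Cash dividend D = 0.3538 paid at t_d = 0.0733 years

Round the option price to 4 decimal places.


PV(D) = D * exp(-r * t_d) = 0.3538 * 0.99648778 = 0.35255738
S_0' = S_0 - PV(D) = 54.2400 - 0.35255738 = 53.88744262
d1 = (ln(S_0'/K) + (r + sigma^2/2)*T) / (sigma*sqrt(T)) = 0.42993992
d2 = d1 - sigma*sqrt(T) = 0.17493992
exp(-rT) = 0.98807171
N(d1) = 0.66638033; N(d2) = 0.56943658
C = S_0' * N(d1) - K * exp(-rT) * N(d2) = 53.88744262 * 0.66638033 - 50.4900 * 0.98807171 * 0.56943658 = 7.5016

Answer: Price = 7.5016


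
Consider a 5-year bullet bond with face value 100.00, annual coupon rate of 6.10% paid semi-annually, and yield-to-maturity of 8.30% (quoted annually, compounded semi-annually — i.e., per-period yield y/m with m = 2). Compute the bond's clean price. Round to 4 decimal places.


Coupon per period c = face * coupon_rate / m = 3.050000
Periods per year m = 2; per-period yield y/m = 0.041500
Number of cashflows N = 10
Cashflows (t years, CF_t, discount factor 1/(1+y/m)^(m*t), PV):
  t = 0.5000: CF_t = 3.050000, DF = 0.960154, PV = 2.928469
  t = 1.0000: CF_t = 3.050000, DF = 0.921895, PV = 2.811780
  t = 1.5000: CF_t = 3.050000, DF = 0.885161, PV = 2.699740
  t = 2.0000: CF_t = 3.050000, DF = 0.849890, PV = 2.592166
  t = 2.5000: CF_t = 3.050000, DF = 0.816025, PV = 2.488877
  t = 3.0000: CF_t = 3.050000, DF = 0.783510, PV = 2.389704
  t = 3.5000: CF_t = 3.050000, DF = 0.752290, PV = 2.294483
  t = 4.0000: CF_t = 3.050000, DF = 0.722314, PV = 2.203057
  t = 4.5000: CF_t = 3.050000, DF = 0.693532, PV = 2.115273
  t = 5.0000: CF_t = 103.050000, DF = 0.665897, PV = 68.620717
Price P = sum_t PV_t = 91.144266

Answer: Price = 91.1443


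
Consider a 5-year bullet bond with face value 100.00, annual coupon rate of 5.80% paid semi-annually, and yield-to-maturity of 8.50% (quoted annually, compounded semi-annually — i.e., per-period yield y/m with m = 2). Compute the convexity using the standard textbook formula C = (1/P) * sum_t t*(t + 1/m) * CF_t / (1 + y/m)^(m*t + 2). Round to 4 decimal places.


Answer: Convexity = 21.1053

Derivation:
Coupon per period c = face * coupon_rate / m = 2.900000
Periods per year m = 2; per-period yield y/m = 0.042500
Number of cashflows N = 10
Cashflows (t years, CF_t, discount factor 1/(1+y/m)^(m*t), PV):
  t = 0.5000: CF_t = 2.900000, DF = 0.959233, PV = 2.781775
  t = 1.0000: CF_t = 2.900000, DF = 0.920127, PV = 2.668369
  t = 1.5000: CF_t = 2.900000, DF = 0.882616, PV = 2.559586
  t = 2.0000: CF_t = 2.900000, DF = 0.846634, PV = 2.455239
  t = 2.5000: CF_t = 2.900000, DF = 0.812119, PV = 2.355145
  t = 3.0000: CF_t = 2.900000, DF = 0.779011, PV = 2.259132
  t = 3.5000: CF_t = 2.900000, DF = 0.747253, PV = 2.167033
  t = 4.0000: CF_t = 2.900000, DF = 0.716789, PV = 2.078689
  t = 4.5000: CF_t = 2.900000, DF = 0.687568, PV = 1.993946
  t = 5.0000: CF_t = 102.900000, DF = 0.659537, PV = 67.866388
Price P = sum_t PV_t = 89.185303
Convexity numerator sum_t t*(t + 1/m) * CF_t / (1+y/m)^(m*t + 2):
  t = 0.5000: term = 1.279793
  t = 1.0000: term = 3.682858
  t = 1.5000: term = 7.065435
  t = 2.0000: term = 11.295660
  t = 2.5000: term = 16.252749
  t = 3.0000: term = 21.826233
  t = 3.5000: term = 27.915246
  t = 4.0000: term = 34.427847
  t = 4.5000: term = 41.280392
  t = 5.0000: term = 1717.257038
Convexity = (1/P) * sum = 1882.283252 / 89.185303 = 21.105308


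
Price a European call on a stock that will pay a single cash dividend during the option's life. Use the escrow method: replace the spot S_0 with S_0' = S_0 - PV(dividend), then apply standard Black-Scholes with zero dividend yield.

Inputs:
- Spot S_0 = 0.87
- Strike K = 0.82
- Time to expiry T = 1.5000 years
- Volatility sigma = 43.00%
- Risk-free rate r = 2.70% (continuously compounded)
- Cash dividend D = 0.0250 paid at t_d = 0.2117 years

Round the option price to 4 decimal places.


PV(D) = D * exp(-r * t_d) = 0.0250 * 0.99430040 = 0.02485751
S_0' = S_0 - PV(D) = 0.8700 - 0.02485751 = 0.84514249
d1 = (ln(S_0'/K) + (r + sigma^2/2)*T) / (sigma*sqrt(T)) = 0.39756908
d2 = d1 - sigma*sqrt(T) = -0.12907121
exp(-rT) = 0.96030916
N(d1) = 0.65452607; N(d2) = 0.44865065
C = S_0' * N(d1) - K * exp(-rT) * N(d2) = 0.84514249 * 0.65452607 - 0.8200 * 0.96030916 * 0.44865065 = 0.1999

Answer: Price = 0.1999


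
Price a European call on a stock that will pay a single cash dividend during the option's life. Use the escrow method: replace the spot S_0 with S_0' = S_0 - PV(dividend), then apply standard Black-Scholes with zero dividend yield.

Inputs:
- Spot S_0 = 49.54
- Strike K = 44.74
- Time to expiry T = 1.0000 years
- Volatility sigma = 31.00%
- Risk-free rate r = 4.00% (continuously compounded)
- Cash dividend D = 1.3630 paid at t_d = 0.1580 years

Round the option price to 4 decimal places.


Answer: Price = 8.5883

Derivation:
PV(D) = D * exp(-r * t_d) = 1.3630 * 0.99369993 = 1.35441300
S_0' = S_0 - PV(D) = 49.5400 - 1.35441300 = 48.18558700
d1 = (ln(S_0'/K) + (r + sigma^2/2)*T) / (sigma*sqrt(T)) = 0.52336128
d2 = d1 - sigma*sqrt(T) = 0.21336128
exp(-rT) = 0.96078944
N(d1) = 0.69963857; N(d2) = 0.58447741
C = S_0' * N(d1) - K * exp(-rT) * N(d2) = 48.18558700 * 0.69963857 - 44.7400 * 0.96078944 * 0.58447741 = 8.5883


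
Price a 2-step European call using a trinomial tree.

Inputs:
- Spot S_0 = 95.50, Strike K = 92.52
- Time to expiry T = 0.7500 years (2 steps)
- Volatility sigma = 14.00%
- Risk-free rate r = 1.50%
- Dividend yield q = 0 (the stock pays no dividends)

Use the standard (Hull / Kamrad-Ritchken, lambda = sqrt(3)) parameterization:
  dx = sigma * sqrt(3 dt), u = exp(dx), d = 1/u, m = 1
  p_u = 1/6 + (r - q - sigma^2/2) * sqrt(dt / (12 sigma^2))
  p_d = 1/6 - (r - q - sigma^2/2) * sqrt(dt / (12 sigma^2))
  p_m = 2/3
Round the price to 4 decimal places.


Answer: Price = V(0,0) = 6.7137

Derivation:
dt = T/N = 0.375000; dx = sigma*sqrt(3*dt) = 0.148492
u = exp(dx) = 1.160084; d = 1/u = 0.862007
p_u = 0.173233, p_m = 0.666667, p_d = 0.160101
Discount per step: exp(-r*dt) = 0.994391
Stock lattice S(k, j) with j the centered position index:
  k=0: S(0,+0) = 95.5000
  k=1: S(1,-1) = 82.3216; S(1,+0) = 95.5000; S(1,+1) = 110.7880
  k=2: S(2,-2) = 70.9618; S(2,-1) = 82.3216; S(2,+0) = 95.5000; S(2,+1) = 110.7880; S(2,+2) = 128.5234
Terminal payoffs V(N, j) = max(S_T - K, 0):
  V(2,-2) = 0.000000; V(2,-1) = 0.000000; V(2,+0) = 2.980000; V(2,+1) = 18.268023; V(2,+2) = 36.003414
Backward induction: V(k, j) = exp(-r*dt) * [p_u * V(k+1, j+1) + p_m * V(k+1, j) + p_d * V(k+1, j-1)]
  V(1,-1) = exp(-r*dt) * [p_u*2.980000 + p_m*0.000000 + p_d*0.000000] = 0.513338
  V(1,+0) = exp(-r*dt) * [p_u*18.268023 + p_m*2.980000 + p_d*0.000000] = 5.122390
  V(1,+1) = exp(-r*dt) * [p_u*36.003414 + p_m*18.268023 + p_d*2.980000] = 18.786776
  V(0,+0) = exp(-r*dt) * [p_u*18.786776 + p_m*5.122390 + p_d*0.513338] = 6.713724


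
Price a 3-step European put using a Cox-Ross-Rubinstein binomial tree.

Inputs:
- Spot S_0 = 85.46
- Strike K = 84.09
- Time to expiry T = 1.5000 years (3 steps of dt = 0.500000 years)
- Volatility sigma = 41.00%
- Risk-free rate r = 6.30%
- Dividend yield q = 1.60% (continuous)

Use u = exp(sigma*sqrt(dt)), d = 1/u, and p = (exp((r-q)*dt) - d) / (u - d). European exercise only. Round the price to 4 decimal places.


dt = T/N = 0.500000
u = exp(sigma*sqrt(dt)) = 1.336312; d = 1/u = 0.748328
p = (exp((r-q)*dt) - d) / (u - d) = 0.468465
Discount per step: exp(-r*dt) = 0.968991
Stock lattice S(k, i) with i counting down-moves:
  k=0: S(0,0) = 85.4600
  k=1: S(1,0) = 114.2012; S(1,1) = 63.9521
  k=2: S(2,0) = 152.6085; S(2,1) = 85.4600; S(2,2) = 47.8572
  k=3: S(3,0) = 203.9326; S(3,1) = 114.2012; S(3,2) = 63.9521; S(3,3) = 35.8129
Terminal payoffs V(N, i) = max(K - S_T, 0):
  V(3,0) = 0.000000; V(3,1) = 0.000000; V(3,2) = 20.137882; V(3,3) = 48.277138
Backward induction: V(k, i) = exp(-r*dt) * [p * V(k+1, i) + (1-p) * V(k+1, i+1)].
  V(2,0) = exp(-r*dt) * [p*0.000000 + (1-p)*0.000000] = 0.000000
  V(2,1) = exp(-r*dt) * [p*0.000000 + (1-p)*20.137882] = 10.372062
  V(2,2) = exp(-r*dt) * [p*20.137882 + (1-p)*48.277138] = 34.006613
  V(1,0) = exp(-r*dt) * [p*0.000000 + (1-p)*10.372062] = 5.342154
  V(1,1) = exp(-r*dt) * [p*10.372062 + (1-p)*34.006613] = 22.223463
  V(0,0) = exp(-r*dt) * [p*5.342154 + (1-p)*22.223463] = 13.871256

Answer: Price = V(0,0) = 13.8713


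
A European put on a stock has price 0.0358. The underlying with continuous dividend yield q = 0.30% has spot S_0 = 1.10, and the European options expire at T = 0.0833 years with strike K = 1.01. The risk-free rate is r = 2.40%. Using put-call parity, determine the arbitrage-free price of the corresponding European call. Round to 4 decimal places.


Answer: Call price = 0.1275

Derivation:
Put-call parity: C - P = S_0 * exp(-qT) - K * exp(-rT).
S_0 * exp(-qT) = 1.1000 * 0.99975013 = 1.09972514
K * exp(-rT) = 1.0100 * 0.99800280 = 1.00798283
C = P + S*exp(-qT) - K*exp(-rT)
C = 0.0358 + 1.09972514 - 1.00798283 = 0.1275


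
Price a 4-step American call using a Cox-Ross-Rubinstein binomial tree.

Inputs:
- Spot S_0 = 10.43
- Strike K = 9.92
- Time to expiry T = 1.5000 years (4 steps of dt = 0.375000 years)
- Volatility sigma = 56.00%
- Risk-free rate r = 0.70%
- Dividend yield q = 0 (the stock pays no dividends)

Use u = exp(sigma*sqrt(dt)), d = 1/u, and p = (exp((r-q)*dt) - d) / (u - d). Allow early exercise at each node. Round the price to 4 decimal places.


dt = T/N = 0.375000
u = exp(sigma*sqrt(dt)) = 1.409068; d = 1/u = 0.709689
p = (exp((r-q)*dt) - d) / (u - d) = 0.418857
Discount per step: exp(-r*dt) = 0.997378
Stock lattice S(k, i) with i counting down-moves:
  k=0: S(0,0) = 10.4300
  k=1: S(1,0) = 14.6966; S(1,1) = 7.4021
  k=2: S(2,0) = 20.7085; S(2,1) = 10.4300; S(2,2) = 5.2532
  k=3: S(3,0) = 29.1797; S(3,1) = 14.6966; S(3,2) = 7.4021; S(3,3) = 3.7281
  k=4: S(4,0) = 41.1161; S(4,1) = 20.7085; S(4,2) = 10.4300; S(4,3) = 5.2532; S(4,4) = 2.6458
Terminal payoffs V(N, i) = max(S_T - K, 0):
  V(4,0) = 31.196131; V(4,1) = 10.788482; V(4,2) = 0.510000; V(4,3) = 0.000000; V(4,4) = 0.000000
Backward induction: V(k, i) = exp(-r*dt) * [p * V(k+1, i) + (1-p) * V(k+1, i+1)]; then take max(V_cont, immediate exercise) for American.
  V(3,0) = exp(-r*dt) * [p*31.196131 + (1-p)*10.788482] = 19.285668; exercise = 19.259662; V(3,0) = max -> 19.285668
  V(3,1) = exp(-r*dt) * [p*10.788482 + (1-p)*0.510000] = 4.802586; exercise = 4.776580; V(3,1) = max -> 4.802586
  V(3,2) = exp(-r*dt) * [p*0.510000 + (1-p)*0.000000] = 0.213057; exercise = 0.000000; V(3,2) = max -> 0.213057
  V(3,3) = exp(-r*dt) * [p*0.000000 + (1-p)*0.000000] = 0.000000; exercise = 0.000000; V(3,3) = max -> 0.000000
  V(2,0) = exp(-r*dt) * [p*19.285668 + (1-p)*4.802586] = 10.840426; exercise = 10.788482; V(2,0) = max -> 10.840426
  V(2,1) = exp(-r*dt) * [p*4.802586 + (1-p)*0.213057] = 2.129813; exercise = 0.510000; V(2,1) = max -> 2.129813
  V(2,2) = exp(-r*dt) * [p*0.213057 + (1-p)*0.000000] = 0.089006; exercise = 0.000000; V(2,2) = max -> 0.089006
  V(1,0) = exp(-r*dt) * [p*10.840426 + (1-p)*2.129813] = 5.763162; exercise = 4.776580; V(1,0) = max -> 5.763162
  V(1,1) = exp(-r*dt) * [p*2.129813 + (1-p)*0.089006] = 0.941337; exercise = 0.000000; V(1,1) = max -> 0.941337
  V(0,0) = exp(-r*dt) * [p*5.763162 + (1-p)*0.941337] = 2.953228; exercise = 0.510000; V(0,0) = max -> 2.953228

Answer: Price = V(0,0) = 2.9532


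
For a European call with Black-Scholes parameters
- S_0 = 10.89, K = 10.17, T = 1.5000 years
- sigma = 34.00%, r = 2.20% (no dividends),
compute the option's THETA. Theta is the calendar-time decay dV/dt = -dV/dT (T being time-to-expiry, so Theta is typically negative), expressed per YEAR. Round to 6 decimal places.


d1 = 0.4517212746; d2 = 0.0353080183
phi(d1) = 0.3602472823; exp(-qT) = 1.0000000000; exp(-rT) = 0.9675385596
Theta = -S*exp(-qT)*phi(d1)*sigma/(2*sqrt(T)) - r*K*exp(-rT)*N(d2) + q*S*exp(-qT)*N(d1)
N(d1) = 0.6742651050; N(d2) = 0.5140829352; sqrt(T) = 1.2247448714
Term 1 = -10.8900 * 1.0000000000 * 0.3602472823 * 0.3400 / (2 * 1.2247448714) = -0.5445426303
Term 2 = -0.0220 * 10.1700 * 0.9675385596 * 0.5140829352 = -0.1112871713
Term 3 = 0 (no dividend yield, q = 0)
Theta = -0.5445426303 + (-0.1112871713) + (0.0000000000) = -0.655830

Answer: Theta = -0.655830


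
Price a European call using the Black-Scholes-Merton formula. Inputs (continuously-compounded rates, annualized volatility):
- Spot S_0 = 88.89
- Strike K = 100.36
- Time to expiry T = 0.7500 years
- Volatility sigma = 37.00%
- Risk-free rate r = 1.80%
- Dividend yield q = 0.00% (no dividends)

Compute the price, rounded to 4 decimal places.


d1 = (ln(S/K) + (r - q + 0.5*sigma^2) * T) / (sigma * sqrt(T)) = -0.17640882
d2 = d1 - sigma * sqrt(T) = -0.49683822
exp(-rT) = 0.98659072; exp(-qT) = 1.00000000
C = S_0 * exp(-qT) * N(d1) - K * exp(-rT) * N(d2)
N(d1) = 0.42998639; N(d2) = 0.30965157
C = 88.8900 * 1.00000000 * 0.42998639 - 100.3600 * 0.98659072 * 0.30965157 = 7.5616

Answer: Price = 7.5616


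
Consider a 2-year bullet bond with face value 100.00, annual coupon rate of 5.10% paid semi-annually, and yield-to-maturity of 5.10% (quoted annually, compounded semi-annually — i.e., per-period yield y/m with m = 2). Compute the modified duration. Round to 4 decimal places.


Coupon per period c = face * coupon_rate / m = 2.550000
Periods per year m = 2; per-period yield y/m = 0.025500
Number of cashflows N = 4
Cashflows (t years, CF_t, discount factor 1/(1+y/m)^(m*t), PV):
  t = 0.5000: CF_t = 2.550000, DF = 0.975134, PV = 2.486592
  t = 1.0000: CF_t = 2.550000, DF = 0.950886, PV = 2.424761
  t = 1.5000: CF_t = 2.550000, DF = 0.927242, PV = 2.364467
  t = 2.0000: CF_t = 102.550000, DF = 0.904185, PV = 92.724181
Price P = sum_t PV_t = 100.000000
First compute Macaulay numerator sum_t t * PV_t:
  t * PV_t at t = 0.5000: 1.243296
  t * PV_t at t = 1.0000: 2.424761
  t * PV_t at t = 1.5000: 3.546700
  t * PV_t at t = 2.0000: 185.448362
Macaulay duration D = 192.663118 / 100.000000 = 1.926631
Modified duration = D / (1 + y/m) = 1.926631 / (1 + 0.025500) = 1.878724

Answer: Modified duration = 1.8787


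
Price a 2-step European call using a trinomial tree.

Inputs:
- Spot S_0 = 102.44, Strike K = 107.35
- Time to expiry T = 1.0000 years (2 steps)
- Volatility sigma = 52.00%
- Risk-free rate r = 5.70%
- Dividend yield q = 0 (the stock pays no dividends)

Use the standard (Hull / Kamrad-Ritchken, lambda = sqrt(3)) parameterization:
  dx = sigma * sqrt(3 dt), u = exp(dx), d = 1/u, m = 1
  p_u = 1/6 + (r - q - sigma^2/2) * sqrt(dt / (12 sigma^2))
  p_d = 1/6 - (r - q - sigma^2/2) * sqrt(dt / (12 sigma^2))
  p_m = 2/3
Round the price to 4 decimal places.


dt = T/N = 0.500000; dx = sigma*sqrt(3*dt) = 0.636867
u = exp(dx) = 1.890549; d = 1/u = 0.528947
p_u = 0.135970, p_m = 0.666667, p_d = 0.197364
Discount per step: exp(-r*dt) = 0.971902
Stock lattice S(k, j) with j the centered position index:
  k=0: S(0,+0) = 102.4400
  k=1: S(1,-1) = 54.1853; S(1,+0) = 102.4400; S(1,+1) = 193.6679
  k=2: S(2,-2) = 28.6612; S(2,-1) = 54.1853; S(2,+0) = 102.4400; S(2,+1) = 193.6679; S(2,+2) = 366.1386
Terminal payoffs V(N, j) = max(S_T - K, 0):
  V(2,-2) = 0.000000; V(2,-1) = 0.000000; V(2,+0) = 0.000000; V(2,+1) = 86.317853; V(2,+2) = 258.788592
Backward induction: V(k, j) = exp(-r*dt) * [p_u * V(k+1, j+1) + p_m * V(k+1, j) + p_d * V(k+1, j-1)]
  V(1,-1) = exp(-r*dt) * [p_u*0.000000 + p_m*0.000000 + p_d*0.000000] = 0.000000
  V(1,+0) = exp(-r*dt) * [p_u*86.317853 + p_m*0.000000 + p_d*0.000000] = 11.406827
  V(1,+1) = exp(-r*dt) * [p_u*258.788592 + p_m*86.317853 + p_d*0.000000] = 90.127027
  V(0,+0) = exp(-r*dt) * [p_u*90.127027 + p_m*11.406827 + p_d*0.000000] = 19.301087

Answer: Price = V(0,0) = 19.3011


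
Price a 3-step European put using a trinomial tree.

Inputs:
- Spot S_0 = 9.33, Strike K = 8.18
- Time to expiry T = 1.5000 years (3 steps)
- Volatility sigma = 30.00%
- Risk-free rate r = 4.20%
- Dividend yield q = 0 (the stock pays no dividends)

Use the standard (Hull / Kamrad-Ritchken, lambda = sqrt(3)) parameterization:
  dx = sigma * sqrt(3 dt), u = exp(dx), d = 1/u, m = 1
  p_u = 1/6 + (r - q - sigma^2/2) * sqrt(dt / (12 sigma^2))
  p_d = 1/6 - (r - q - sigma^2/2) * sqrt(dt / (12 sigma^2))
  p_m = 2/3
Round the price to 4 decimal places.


dt = T/N = 0.500000; dx = sigma*sqrt(3*dt) = 0.367423
u = exp(dx) = 1.444009; d = 1/u = 0.692516
p_u = 0.164625, p_m = 0.666667, p_d = 0.168708
Discount per step: exp(-r*dt) = 0.979219
Stock lattice S(k, j) with j the centered position index:
  k=0: S(0,+0) = 9.3300
  k=1: S(1,-1) = 6.4612; S(1,+0) = 9.3300; S(1,+1) = 13.4726
  k=2: S(2,-2) = 4.4745; S(2,-1) = 6.4612; S(2,+0) = 9.3300; S(2,+1) = 13.4726; S(2,+2) = 19.4546
  k=3: S(3,-3) = 3.0986; S(3,-2) = 4.4745; S(3,-1) = 6.4612; S(3,+0) = 9.3300; S(3,+1) = 13.4726; S(3,+2) = 19.4546; S(3,+3) = 28.0926
Terminal payoffs V(N, j) = max(K - S_T, 0):
  V(3,-3) = 5.081356; V(3,-2) = 3.705529; V(3,-1) = 1.718823; V(3,+0) = 0.000000; V(3,+1) = 0.000000; V(3,+2) = 0.000000; V(3,+3) = 0.000000
Backward induction: V(k, j) = exp(-r*dt) * [p_u * V(k+1, j+1) + p_m * V(k+1, j) + p_d * V(k+1, j-1)]
  V(2,-2) = exp(-r*dt) * [p_u*1.718823 + p_m*3.705529 + p_d*5.081356] = 3.535548
  V(2,-1) = exp(-r*dt) * [p_u*0.000000 + p_m*1.718823 + p_d*3.705529] = 1.734230
  V(2,+0) = exp(-r*dt) * [p_u*0.000000 + p_m*0.000000 + p_d*1.718823] = 0.283953
  V(2,+1) = exp(-r*dt) * [p_u*0.000000 + p_m*0.000000 + p_d*0.000000] = 0.000000
  V(2,+2) = exp(-r*dt) * [p_u*0.000000 + p_m*0.000000 + p_d*0.000000] = 0.000000
  V(1,-1) = exp(-r*dt) * [p_u*0.283953 + p_m*1.734230 + p_d*3.535548] = 1.761981
  V(1,+0) = exp(-r*dt) * [p_u*0.000000 + p_m*0.283953 + p_d*1.734230] = 0.471866
  V(1,+1) = exp(-r*dt) * [p_u*0.000000 + p_m*0.000000 + p_d*0.283953] = 0.046910
  V(0,+0) = exp(-r*dt) * [p_u*0.046910 + p_m*0.471866 + p_d*1.761981] = 0.606685

Answer: Price = V(0,0) = 0.6067


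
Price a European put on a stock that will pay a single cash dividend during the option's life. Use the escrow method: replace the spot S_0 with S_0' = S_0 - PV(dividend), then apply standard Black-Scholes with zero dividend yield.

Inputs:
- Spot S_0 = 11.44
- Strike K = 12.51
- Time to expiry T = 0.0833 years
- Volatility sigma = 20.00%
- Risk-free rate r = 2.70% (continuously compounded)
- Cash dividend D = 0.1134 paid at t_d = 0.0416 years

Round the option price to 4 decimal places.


PV(D) = D * exp(-r * t_d) = 0.1134 * 0.99887743 = 0.11327270
S_0' = S_0 - PV(D) = 11.4400 - 0.11327270 = 11.32672730
d1 = (ln(S_0'/K) + (r + sigma^2/2)*T) / (sigma*sqrt(T)) = -1.65353935
d2 = d1 - sigma*sqrt(T) = -1.71126283
exp(-rT) = 0.99775343
N(-d1) = 0.95088943; N(-d2) = 0.95648370
P = K * exp(-rT) * N(-d2) - S_0' * N(-d1) = 12.5100 * 0.99775343 * 0.95648370 - 11.32672730 * 0.95088943 = 1.1683

Answer: Price = 1.1683


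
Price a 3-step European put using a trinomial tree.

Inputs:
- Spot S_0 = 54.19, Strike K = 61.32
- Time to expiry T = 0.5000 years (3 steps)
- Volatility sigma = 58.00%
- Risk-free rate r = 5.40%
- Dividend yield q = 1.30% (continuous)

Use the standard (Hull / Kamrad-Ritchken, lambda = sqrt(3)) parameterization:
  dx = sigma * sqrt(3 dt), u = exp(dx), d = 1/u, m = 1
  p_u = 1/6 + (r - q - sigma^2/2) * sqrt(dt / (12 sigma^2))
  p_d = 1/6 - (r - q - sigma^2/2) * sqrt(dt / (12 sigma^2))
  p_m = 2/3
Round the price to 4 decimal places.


dt = T/N = 0.166667; dx = sigma*sqrt(3*dt) = 0.410122
u = exp(dx) = 1.507002; d = 1/u = 0.663569
p_u = 0.140821, p_m = 0.666667, p_d = 0.192513
Discount per step: exp(-r*dt) = 0.991040
Stock lattice S(k, j) with j the centered position index:
  k=0: S(0,+0) = 54.1900
  k=1: S(1,-1) = 35.9588; S(1,+0) = 54.1900; S(1,+1) = 81.6644
  k=2: S(2,-2) = 23.8612; S(2,-1) = 35.9588; S(2,+0) = 54.1900; S(2,+1) = 81.6644; S(2,+2) = 123.0684
  k=3: S(3,-3) = 15.8335; S(3,-2) = 23.8612; S(3,-1) = 35.9588; S(3,+0) = 54.1900; S(3,+1) = 81.6644; S(3,+2) = 123.0684; S(3,+3) = 185.4643
Terminal payoffs V(N, j) = max(K - S_T, 0):
  V(3,-3) = 45.486458; V(3,-2) = 37.458828; V(3,-1) = 25.361178; V(3,+0) = 7.130000; V(3,+1) = 0.000000; V(3,+2) = 0.000000; V(3,+3) = 0.000000
Backward induction: V(k, j) = exp(-r*dt) * [p_u * V(k+1, j+1) + p_m * V(k+1, j) + p_d * V(k+1, j-1)]
  V(2,-2) = exp(-r*dt) * [p_u*25.361178 + p_m*37.458828 + p_d*45.486458] = 36.966449
  V(2,-1) = exp(-r*dt) * [p_u*7.130000 + p_m*25.361178 + p_d*37.458828] = 24.897710
  V(2,+0) = exp(-r*dt) * [p_u*0.000000 + p_m*7.130000 + p_d*25.361178] = 9.549349
  V(2,+1) = exp(-r*dt) * [p_u*0.000000 + p_m*0.000000 + p_d*7.130000] = 1.360317
  V(2,+2) = exp(-r*dt) * [p_u*0.000000 + p_m*0.000000 + p_d*0.000000] = 0.000000
  V(1,-1) = exp(-r*dt) * [p_u*9.549349 + p_m*24.897710 + p_d*36.966449] = 24.835203
  V(1,+0) = exp(-r*dt) * [p_u*1.360317 + p_m*9.549349 + p_d*24.897710] = 11.249217
  V(1,+1) = exp(-r*dt) * [p_u*0.000000 + p_m*1.360317 + p_d*9.549349] = 2.720652
  V(0,+0) = exp(-r*dt) * [p_u*2.720652 + p_m*11.249217 + p_d*24.835203] = 12.550231

Answer: Price = V(0,0) = 12.5502


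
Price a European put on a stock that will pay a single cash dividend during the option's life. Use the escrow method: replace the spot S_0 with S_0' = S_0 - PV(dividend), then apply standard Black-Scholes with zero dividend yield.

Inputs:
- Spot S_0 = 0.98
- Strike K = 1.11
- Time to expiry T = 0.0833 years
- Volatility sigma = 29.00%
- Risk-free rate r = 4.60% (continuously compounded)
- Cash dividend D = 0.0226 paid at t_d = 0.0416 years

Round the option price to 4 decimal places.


PV(D) = D * exp(-r * t_d) = 0.0226 * 0.99808823 = 0.02255679
S_0' = S_0 - PV(D) = 0.9800 - 0.02255679 = 0.95744321
d1 = (ln(S_0'/K) + (r + sigma^2/2)*T) / (sigma*sqrt(T)) = -1.67880441
d2 = d1 - sigma*sqrt(T) = -1.76250346
exp(-rT) = 0.99617553
N(-d1) = 0.95340492; N(-d2) = 0.96100786
P = K * exp(-rT) * N(-d2) - S_0' * N(-d1) = 1.1100 * 0.99617553 * 0.96100786 - 0.95744321 * 0.95340492 = 0.1498

Answer: Price = 0.1498


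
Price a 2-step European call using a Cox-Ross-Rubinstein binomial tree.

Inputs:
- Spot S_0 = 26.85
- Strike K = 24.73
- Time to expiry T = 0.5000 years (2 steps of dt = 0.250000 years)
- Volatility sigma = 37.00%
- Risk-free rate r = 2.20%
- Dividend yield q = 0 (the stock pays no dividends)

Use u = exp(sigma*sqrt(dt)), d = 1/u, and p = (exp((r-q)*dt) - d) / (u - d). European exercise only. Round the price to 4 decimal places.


Answer: Price = V(0,0) = 4.1170

Derivation:
dt = T/N = 0.250000
u = exp(sigma*sqrt(dt)) = 1.203218; d = 1/u = 0.831104
p = (exp((r-q)*dt) - d) / (u - d) = 0.468703
Discount per step: exp(-r*dt) = 0.994515
Stock lattice S(k, i) with i counting down-moves:
  k=0: S(0,0) = 26.8500
  k=1: S(1,0) = 32.3064; S(1,1) = 22.3152
  k=2: S(2,0) = 38.8717; S(2,1) = 26.8500; S(2,2) = 18.5462
Terminal payoffs V(N, i) = max(S_T - K, 0):
  V(2,0) = 14.141674; V(2,1) = 2.120000; V(2,2) = 0.000000
Backward induction: V(k, i) = exp(-r*dt) * [p * V(k+1, i) + (1-p) * V(k+1, i+1)].
  V(1,0) = exp(-r*dt) * [p*14.141674 + (1-p)*2.120000] = 7.712057
  V(1,1) = exp(-r*dt) * [p*2.120000 + (1-p)*0.000000] = 0.988199
  V(0,0) = exp(-r*dt) * [p*7.712057 + (1-p)*0.988199] = 4.116983


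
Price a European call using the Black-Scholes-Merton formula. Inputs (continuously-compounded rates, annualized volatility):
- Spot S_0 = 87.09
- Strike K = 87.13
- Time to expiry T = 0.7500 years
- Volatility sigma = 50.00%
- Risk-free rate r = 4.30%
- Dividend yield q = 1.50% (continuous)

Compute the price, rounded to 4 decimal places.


Answer: Price = 15.5024

Derivation:
d1 = (ln(S/K) + (r - q + 0.5*sigma^2) * T) / (sigma * sqrt(T)) = 0.26394332
d2 = d1 - sigma * sqrt(T) = -0.16906938
exp(-rT) = 0.96826449; exp(-qT) = 0.98881304
C = S_0 * exp(-qT) * N(d1) - K * exp(-rT) * N(d2)
N(d1) = 0.60408820; N(d2) = 0.43287103
C = 87.0900 * 0.98881304 * 0.60408820 - 87.1300 * 0.96826449 * 0.43287103 = 15.5024


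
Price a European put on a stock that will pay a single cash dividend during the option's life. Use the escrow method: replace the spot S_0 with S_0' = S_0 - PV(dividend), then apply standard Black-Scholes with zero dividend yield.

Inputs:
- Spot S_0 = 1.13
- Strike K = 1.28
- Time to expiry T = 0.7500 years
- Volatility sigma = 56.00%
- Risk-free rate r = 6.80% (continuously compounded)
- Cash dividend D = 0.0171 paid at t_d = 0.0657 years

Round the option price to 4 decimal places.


PV(D) = D * exp(-r * t_d) = 0.0171 * 0.99554236 = 0.01702377
S_0' = S_0 - PV(D) = 1.1300 - 0.01702377 = 1.11297623
d1 = (ln(S_0'/K) + (r + sigma^2/2)*T) / (sigma*sqrt(T)) = 0.05933848
d2 = d1 - sigma*sqrt(T) = -0.42563575
exp(-rT) = 0.95027867
N(-d1) = 0.47634126; N(-d2) = 0.66481336
P = K * exp(-rT) * N(-d2) - S_0' * N(-d1) = 1.2800 * 0.95027867 * 0.66481336 - 1.11297623 * 0.47634126 = 0.2785

Answer: Price = 0.2785


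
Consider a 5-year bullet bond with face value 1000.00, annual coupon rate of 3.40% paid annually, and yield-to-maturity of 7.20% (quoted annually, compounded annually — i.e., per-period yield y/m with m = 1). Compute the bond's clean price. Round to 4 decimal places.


Answer: Price = 845.0233

Derivation:
Coupon per period c = face * coupon_rate / m = 34.000000
Periods per year m = 1; per-period yield y/m = 0.072000
Number of cashflows N = 5
Cashflows (t years, CF_t, discount factor 1/(1+y/m)^(m*t), PV):
  t = 1.0000: CF_t = 34.000000, DF = 0.932836, PV = 31.716418
  t = 2.0000: CF_t = 34.000000, DF = 0.870183, PV = 29.586211
  t = 3.0000: CF_t = 34.000000, DF = 0.811738, PV = 27.599077
  t = 4.0000: CF_t = 34.000000, DF = 0.757218, PV = 25.745408
  t = 5.0000: CF_t = 1034.000000, DF = 0.706360, PV = 730.376199
Price P = sum_t PV_t = 845.023312


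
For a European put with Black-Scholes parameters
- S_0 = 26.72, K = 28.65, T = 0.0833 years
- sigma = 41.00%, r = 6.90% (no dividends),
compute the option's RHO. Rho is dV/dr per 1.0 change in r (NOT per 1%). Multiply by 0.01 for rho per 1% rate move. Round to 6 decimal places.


d1 = -0.4816236061; d2 = -0.5999567376
phi(d1) = 0.3552550907; exp(-qT) = 1.0000000000; exp(-rT) = 0.9942687864
N(-d2) = 0.7257324660
Rho = -K*T*exp(-rT)*N(-d2) = -28.6500 * 0.0833 * 0.9942687864 * 0.7257324660 = -1.722067

Answer: Rho = -1.722067


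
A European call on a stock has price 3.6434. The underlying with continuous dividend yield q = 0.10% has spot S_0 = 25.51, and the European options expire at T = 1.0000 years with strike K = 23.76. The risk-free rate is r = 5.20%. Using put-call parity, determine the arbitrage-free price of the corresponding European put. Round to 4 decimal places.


Answer: Put price = 0.7150

Derivation:
Put-call parity: C - P = S_0 * exp(-qT) - K * exp(-rT).
S_0 * exp(-qT) = 25.5100 * 0.99900050 = 25.48450275
K * exp(-rT) = 23.7600 * 0.94932887 = 22.55605388
P = C - S*exp(-qT) + K*exp(-rT)
P = 3.6434 - 25.48450275 + 22.55605388 = 0.7150


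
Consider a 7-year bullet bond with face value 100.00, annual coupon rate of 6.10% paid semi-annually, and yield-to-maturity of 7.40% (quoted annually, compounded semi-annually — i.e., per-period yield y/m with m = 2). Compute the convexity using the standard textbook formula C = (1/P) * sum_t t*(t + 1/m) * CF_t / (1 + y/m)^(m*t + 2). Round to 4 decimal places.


Answer: Convexity = 37.3783

Derivation:
Coupon per period c = face * coupon_rate / m = 3.050000
Periods per year m = 2; per-period yield y/m = 0.037000
Number of cashflows N = 14
Cashflows (t years, CF_t, discount factor 1/(1+y/m)^(m*t), PV):
  t = 0.5000: CF_t = 3.050000, DF = 0.964320, PV = 2.941176
  t = 1.0000: CF_t = 3.050000, DF = 0.929913, PV = 2.836236
  t = 1.5000: CF_t = 3.050000, DF = 0.896734, PV = 2.735039
  t = 2.0000: CF_t = 3.050000, DF = 0.864739, PV = 2.637454
  t = 2.5000: CF_t = 3.050000, DF = 0.833885, PV = 2.543350
  t = 3.0000: CF_t = 3.050000, DF = 0.804132, PV = 2.452603
  t = 3.5000: CF_t = 3.050000, DF = 0.775441, PV = 2.365095
  t = 4.0000: CF_t = 3.050000, DF = 0.747773, PV = 2.280709
  t = 4.5000: CF_t = 3.050000, DF = 0.721093, PV = 2.199333
  t = 5.0000: CF_t = 3.050000, DF = 0.695364, PV = 2.120861
  t = 5.5000: CF_t = 3.050000, DF = 0.670554, PV = 2.045189
  t = 6.0000: CF_t = 3.050000, DF = 0.646629, PV = 1.972217
  t = 6.5000: CF_t = 3.050000, DF = 0.623557, PV = 1.901849
  t = 7.0000: CF_t = 103.050000, DF = 0.601309, PV = 61.964851
Price P = sum_t PV_t = 92.995962
Convexity numerator sum_t t*(t + 1/m) * CF_t / (1+y/m)^(m*t + 2):
  t = 0.5000: term = 1.367520
  t = 1.0000: term = 3.956180
  t = 1.5000: term = 7.630049
  t = 2.0000: term = 12.263016
  t = 2.5000: term = 17.738211
  t = 3.0000: term = 23.947440
  t = 3.5000: term = 30.790665
  t = 4.0000: term = 38.175504
  t = 4.5000: term = 46.016760
  t = 5.0000: term = 54.235976
  t = 5.5000: term = 62.761013
  t = 6.0000: term = 71.525657
  t = 6.5000: term = 80.469238
  t = 7.0000: term = 3025.151975
Convexity = (1/P) * sum = 3476.029204 / 92.995962 = 37.378281


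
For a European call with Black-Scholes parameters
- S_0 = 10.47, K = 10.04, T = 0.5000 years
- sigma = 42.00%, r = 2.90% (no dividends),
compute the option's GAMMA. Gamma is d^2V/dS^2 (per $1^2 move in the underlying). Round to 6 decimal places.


d1 = 0.3385253869; d2 = 0.0415405388
phi(d1) = 0.3767255834; exp(-qT) = 1.0000000000; exp(-rT) = 0.9856046187
Gamma = exp(-qT) * phi(d1) / (S * sigma * sqrt(T)) = 1.0000000000 * 0.3767255834 / (10.4700 * 0.4200 * 0.7071067812) = 0.121156

Answer: Gamma = 0.121156


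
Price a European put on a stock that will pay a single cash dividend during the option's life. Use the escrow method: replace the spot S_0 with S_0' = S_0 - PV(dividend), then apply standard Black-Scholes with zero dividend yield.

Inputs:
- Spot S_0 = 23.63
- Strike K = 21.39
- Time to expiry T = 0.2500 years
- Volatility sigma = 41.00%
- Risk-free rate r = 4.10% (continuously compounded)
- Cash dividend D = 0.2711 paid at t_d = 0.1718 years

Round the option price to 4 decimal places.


PV(D) = D * exp(-r * t_d) = 0.2711 * 0.99298095 = 0.26919714
S_0' = S_0 - PV(D) = 23.6300 - 0.26919714 = 23.36080286
d1 = (ln(S_0'/K) + (r + sigma^2/2)*T) / (sigma*sqrt(T)) = 0.58243172
d2 = d1 - sigma*sqrt(T) = 0.37743172
exp(-rT) = 0.98980235
N(-d1) = 0.28013796; N(-d2) = 0.35292640
P = K * exp(-rT) * N(-d2) - S_0' * N(-d1) = 21.3900 * 0.98980235 * 0.35292640 - 23.36080286 * 0.28013796 = 0.9279

Answer: Price = 0.9279


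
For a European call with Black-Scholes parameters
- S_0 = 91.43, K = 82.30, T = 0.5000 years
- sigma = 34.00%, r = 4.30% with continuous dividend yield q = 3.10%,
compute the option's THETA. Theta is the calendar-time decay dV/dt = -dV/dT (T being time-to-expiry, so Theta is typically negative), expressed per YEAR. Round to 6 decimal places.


Answer: Theta = -7.472511

Derivation:
d1 = 0.5827497604; d2 = 0.3423334548
phi(d1) = 0.3366413446; exp(-qT) = 0.9846195068; exp(-rT) = 0.9787294775
Theta = -S*exp(-qT)*phi(d1)*sigma/(2*sqrt(T)) - r*K*exp(-rT)*N(d2) + q*S*exp(-qT)*N(d1)
N(d1) = 0.7199691150; N(d2) = 0.6339500192; sqrt(T) = 0.7071067812
Term 1 = -91.4300 * 0.9846195068 * 0.3366413446 * 0.3400 / (2 * 0.7071067812) = -7.2859892697
Term 2 = -0.0430 * 82.3000 * 0.9787294775 * 0.6339500192 = -2.1957656094
Term 3 = 0.0310 * 91.4300 * 0.9846195068 * 0.7199691150 = 2.0092441649
Theta = -7.2859892697 + (-2.1957656094) + (2.0092441649) = -7.472511


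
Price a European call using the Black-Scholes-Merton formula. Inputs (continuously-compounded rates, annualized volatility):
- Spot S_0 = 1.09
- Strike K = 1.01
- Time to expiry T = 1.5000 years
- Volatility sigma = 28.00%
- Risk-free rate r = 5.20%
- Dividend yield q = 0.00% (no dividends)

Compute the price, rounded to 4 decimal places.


Answer: Price = 0.2292

Derivation:
d1 = (ln(S/K) + (r - q + 0.5*sigma^2) * T) / (sigma * sqrt(T)) = 0.62120041
d2 = d1 - sigma * sqrt(T) = 0.27827185
exp(-rT) = 0.92496443; exp(-qT) = 1.00000000
C = S_0 * exp(-qT) * N(d1) - K * exp(-rT) * N(d2)
N(d1) = 0.73276612; N(d2) = 0.60959816
C = 1.0900 * 1.00000000 * 0.73276612 - 1.0100 * 0.92496443 * 0.60959816 = 0.2292
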